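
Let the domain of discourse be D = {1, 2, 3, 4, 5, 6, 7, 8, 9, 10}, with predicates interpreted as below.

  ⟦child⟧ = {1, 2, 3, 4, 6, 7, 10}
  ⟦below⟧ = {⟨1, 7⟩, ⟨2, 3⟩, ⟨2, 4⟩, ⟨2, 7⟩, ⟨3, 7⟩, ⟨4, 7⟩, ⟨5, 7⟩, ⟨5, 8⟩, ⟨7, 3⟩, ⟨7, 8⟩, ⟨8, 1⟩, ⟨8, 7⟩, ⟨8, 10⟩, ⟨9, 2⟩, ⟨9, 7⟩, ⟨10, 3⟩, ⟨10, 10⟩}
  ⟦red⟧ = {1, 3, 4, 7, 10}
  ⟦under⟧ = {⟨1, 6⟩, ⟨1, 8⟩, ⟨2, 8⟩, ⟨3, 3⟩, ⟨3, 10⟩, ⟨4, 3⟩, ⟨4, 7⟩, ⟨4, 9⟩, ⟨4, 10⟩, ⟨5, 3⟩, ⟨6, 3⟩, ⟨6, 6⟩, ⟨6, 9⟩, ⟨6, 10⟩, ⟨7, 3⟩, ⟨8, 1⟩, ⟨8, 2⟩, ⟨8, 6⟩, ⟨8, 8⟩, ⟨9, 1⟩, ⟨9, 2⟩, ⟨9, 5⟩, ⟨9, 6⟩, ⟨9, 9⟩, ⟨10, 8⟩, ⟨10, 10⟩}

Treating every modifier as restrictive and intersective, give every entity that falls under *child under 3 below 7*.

⟦under 3⟧ = {x : ⟨x, 3⟩ ∈ ⟦under⟧} = {3, 4, 5, 6, 7}
⟦below 7⟧ = {x : ⟨x, 7⟩ ∈ ⟦below⟧} = {1, 2, 3, 4, 5, 8, 9}
⟦child⟧ = {1, 2, 3, 4, 6, 7, 10}
… ∩ ⟦under 3⟧ = {1, 2, 3, 4, 6, 7, 10} ∩ {3, 4, 5, 6, 7} = {3, 4, 6, 7}
… ∩ ⟦below 7⟧ = {3, 4, 6, 7} ∩ {1, 2, 3, 4, 5, 8, 9} = {3, 4}
So ⟦child under 3 below 7⟧ = {3, 4}.

{3, 4}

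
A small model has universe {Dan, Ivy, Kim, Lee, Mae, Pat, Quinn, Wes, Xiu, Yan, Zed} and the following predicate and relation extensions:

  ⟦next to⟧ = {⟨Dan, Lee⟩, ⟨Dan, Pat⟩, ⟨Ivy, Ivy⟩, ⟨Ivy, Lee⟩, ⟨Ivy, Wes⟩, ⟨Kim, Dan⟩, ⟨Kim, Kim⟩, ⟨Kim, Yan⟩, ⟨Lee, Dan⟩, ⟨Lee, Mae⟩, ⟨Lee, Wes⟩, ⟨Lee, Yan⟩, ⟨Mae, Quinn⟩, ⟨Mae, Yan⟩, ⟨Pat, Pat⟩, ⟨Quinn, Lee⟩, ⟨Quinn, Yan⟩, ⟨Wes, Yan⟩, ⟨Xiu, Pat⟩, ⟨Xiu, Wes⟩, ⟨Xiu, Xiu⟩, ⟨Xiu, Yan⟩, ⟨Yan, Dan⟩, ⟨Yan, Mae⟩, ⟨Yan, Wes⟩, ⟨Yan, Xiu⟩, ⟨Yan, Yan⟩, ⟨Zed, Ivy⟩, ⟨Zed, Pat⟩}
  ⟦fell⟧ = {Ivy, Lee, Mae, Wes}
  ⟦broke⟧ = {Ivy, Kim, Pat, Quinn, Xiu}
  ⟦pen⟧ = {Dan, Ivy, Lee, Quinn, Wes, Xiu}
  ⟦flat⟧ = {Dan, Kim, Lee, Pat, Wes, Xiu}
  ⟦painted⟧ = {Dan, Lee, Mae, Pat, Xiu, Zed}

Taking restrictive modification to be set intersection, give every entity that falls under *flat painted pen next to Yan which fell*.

{Lee}

⟦next to Yan⟧ = {x : ⟨x, Yan⟩ ∈ ⟦next to⟧} = {Kim, Lee, Mae, Quinn, Wes, Xiu, Yan}
⟦which fell⟧ = ⟦fell⟧ = {Ivy, Lee, Mae, Wes}
⟦pen⟧ = {Dan, Ivy, Lee, Quinn, Wes, Xiu}
… ∩ ⟦next to Yan⟧ = {Dan, Ivy, Lee, Quinn, Wes, Xiu} ∩ {Kim, Lee, Mae, Quinn, Wes, Xiu, Yan} = {Lee, Quinn, Wes, Xiu}
… ∩ ⟦which fell⟧ = {Lee, Quinn, Wes, Xiu} ∩ {Ivy, Lee, Mae, Wes} = {Lee, Wes}
… ∩ ⟦flat⟧ = {Lee, Wes} ∩ {Dan, Kim, Lee, Pat, Wes, Xiu} = {Lee, Wes}
… ∩ ⟦painted⟧ = {Lee, Wes} ∩ {Dan, Lee, Mae, Pat, Xiu, Zed} = {Lee}
So ⟦flat painted pen next to Yan which fell⟧ = {Lee}.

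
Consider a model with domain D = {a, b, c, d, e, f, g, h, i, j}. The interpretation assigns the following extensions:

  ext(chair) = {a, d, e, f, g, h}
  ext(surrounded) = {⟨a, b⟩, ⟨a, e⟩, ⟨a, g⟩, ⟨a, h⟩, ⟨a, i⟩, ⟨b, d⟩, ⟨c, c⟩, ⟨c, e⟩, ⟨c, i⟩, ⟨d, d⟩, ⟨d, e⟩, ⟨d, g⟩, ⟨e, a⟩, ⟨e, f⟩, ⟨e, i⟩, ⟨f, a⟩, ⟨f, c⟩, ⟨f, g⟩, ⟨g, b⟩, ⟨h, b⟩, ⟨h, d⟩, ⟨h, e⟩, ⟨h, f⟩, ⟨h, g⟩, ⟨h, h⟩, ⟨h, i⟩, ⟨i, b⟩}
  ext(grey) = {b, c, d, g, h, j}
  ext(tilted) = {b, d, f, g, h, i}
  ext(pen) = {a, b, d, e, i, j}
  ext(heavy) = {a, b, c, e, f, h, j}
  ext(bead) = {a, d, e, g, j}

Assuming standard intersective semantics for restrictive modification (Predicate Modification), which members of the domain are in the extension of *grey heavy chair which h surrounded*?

{h}

⟦which h surrounded⟧ = {x : ⟨h, x⟩ ∈ ⟦surrounded⟧} = {b, d, e, f, g, h, i}
⟦chair⟧ = {a, d, e, f, g, h}
… ∩ ⟦which h surrounded⟧ = {a, d, e, f, g, h} ∩ {b, d, e, f, g, h, i} = {d, e, f, g, h}
… ∩ ⟦grey⟧ = {d, e, f, g, h} ∩ {b, c, d, g, h, j} = {d, g, h}
… ∩ ⟦heavy⟧ = {d, g, h} ∩ {a, b, c, e, f, h, j} = {h}
So ⟦grey heavy chair which h surrounded⟧ = {h}.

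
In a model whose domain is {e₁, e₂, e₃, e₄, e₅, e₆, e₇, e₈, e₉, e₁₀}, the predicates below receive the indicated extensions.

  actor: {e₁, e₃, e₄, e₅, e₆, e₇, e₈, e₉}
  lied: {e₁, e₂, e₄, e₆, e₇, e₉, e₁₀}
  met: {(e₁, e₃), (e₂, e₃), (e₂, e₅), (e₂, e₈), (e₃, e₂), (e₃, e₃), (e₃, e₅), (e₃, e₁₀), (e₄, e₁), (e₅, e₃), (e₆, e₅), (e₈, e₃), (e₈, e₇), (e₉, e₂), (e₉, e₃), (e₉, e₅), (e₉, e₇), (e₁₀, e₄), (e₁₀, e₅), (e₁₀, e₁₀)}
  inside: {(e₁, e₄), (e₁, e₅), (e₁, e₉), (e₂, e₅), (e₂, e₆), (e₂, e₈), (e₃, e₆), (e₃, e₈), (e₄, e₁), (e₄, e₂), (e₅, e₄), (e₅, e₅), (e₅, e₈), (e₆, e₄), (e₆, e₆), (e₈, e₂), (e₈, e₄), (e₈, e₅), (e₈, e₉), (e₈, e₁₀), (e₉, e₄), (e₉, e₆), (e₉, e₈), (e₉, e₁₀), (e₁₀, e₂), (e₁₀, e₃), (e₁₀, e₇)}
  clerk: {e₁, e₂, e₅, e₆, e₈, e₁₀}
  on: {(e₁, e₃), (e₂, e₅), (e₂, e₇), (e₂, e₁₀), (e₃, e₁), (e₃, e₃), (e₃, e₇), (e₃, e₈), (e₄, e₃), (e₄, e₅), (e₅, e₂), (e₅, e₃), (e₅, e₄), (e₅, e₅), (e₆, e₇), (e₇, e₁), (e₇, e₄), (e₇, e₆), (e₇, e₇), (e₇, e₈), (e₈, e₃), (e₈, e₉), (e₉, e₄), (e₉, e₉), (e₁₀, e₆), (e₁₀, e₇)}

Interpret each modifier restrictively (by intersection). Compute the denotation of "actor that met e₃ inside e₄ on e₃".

⟦that met e₃⟧ = {x : ⟨x, e₃⟩ ∈ ⟦met⟧} = {e₁, e₂, e₃, e₅, e₈, e₉}
⟦inside e₄⟧ = {x : ⟨x, e₄⟩ ∈ ⟦inside⟧} = {e₁, e₅, e₆, e₈, e₉}
⟦on e₃⟧ = {x : ⟨x, e₃⟩ ∈ ⟦on⟧} = {e₁, e₃, e₄, e₅, e₈}
⟦actor⟧ = {e₁, e₃, e₄, e₅, e₆, e₇, e₈, e₉}
… ∩ ⟦that met e₃⟧ = {e₁, e₃, e₄, e₅, e₆, e₇, e₈, e₉} ∩ {e₁, e₂, e₃, e₅, e₈, e₉} = {e₁, e₃, e₅, e₈, e₉}
… ∩ ⟦inside e₄⟧ = {e₁, e₃, e₅, e₈, e₉} ∩ {e₁, e₅, e₆, e₈, e₉} = {e₁, e₅, e₈, e₉}
… ∩ ⟦on e₃⟧ = {e₁, e₅, e₈, e₉} ∩ {e₁, e₃, e₄, e₅, e₈} = {e₁, e₅, e₈}
So ⟦actor that met e₃ inside e₄ on e₃⟧ = {e₁, e₅, e₈}.

{e₁, e₅, e₈}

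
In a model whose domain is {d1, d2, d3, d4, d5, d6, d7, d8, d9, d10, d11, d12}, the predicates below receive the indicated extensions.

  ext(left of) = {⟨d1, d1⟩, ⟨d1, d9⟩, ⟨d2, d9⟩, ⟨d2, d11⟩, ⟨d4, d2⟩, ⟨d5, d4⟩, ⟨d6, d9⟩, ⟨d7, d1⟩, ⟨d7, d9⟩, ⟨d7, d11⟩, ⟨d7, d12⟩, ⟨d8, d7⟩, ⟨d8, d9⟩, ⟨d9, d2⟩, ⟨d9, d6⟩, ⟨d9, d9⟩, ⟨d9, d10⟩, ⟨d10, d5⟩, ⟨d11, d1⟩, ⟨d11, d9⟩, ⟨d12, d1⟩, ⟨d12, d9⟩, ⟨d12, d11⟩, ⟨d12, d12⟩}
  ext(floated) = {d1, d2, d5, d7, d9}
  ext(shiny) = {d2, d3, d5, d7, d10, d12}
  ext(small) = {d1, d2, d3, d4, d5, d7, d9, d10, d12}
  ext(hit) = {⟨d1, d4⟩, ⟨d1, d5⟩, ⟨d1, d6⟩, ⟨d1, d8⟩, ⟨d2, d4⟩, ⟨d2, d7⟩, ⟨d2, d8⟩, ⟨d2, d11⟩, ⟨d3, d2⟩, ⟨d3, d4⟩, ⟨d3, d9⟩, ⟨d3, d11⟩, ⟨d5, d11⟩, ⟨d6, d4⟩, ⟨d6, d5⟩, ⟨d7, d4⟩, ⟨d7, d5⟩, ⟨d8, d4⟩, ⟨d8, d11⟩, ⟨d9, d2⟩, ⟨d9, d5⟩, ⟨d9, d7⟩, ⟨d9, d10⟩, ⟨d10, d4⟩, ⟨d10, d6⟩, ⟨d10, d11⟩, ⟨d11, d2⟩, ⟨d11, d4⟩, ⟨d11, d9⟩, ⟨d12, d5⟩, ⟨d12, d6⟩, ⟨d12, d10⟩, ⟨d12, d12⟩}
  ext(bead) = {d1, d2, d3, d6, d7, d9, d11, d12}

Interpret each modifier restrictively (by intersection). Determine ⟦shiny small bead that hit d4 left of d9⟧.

⟦that hit d4⟧ = {x : ⟨x, d4⟩ ∈ ⟦hit⟧} = {d1, d2, d3, d6, d7, d8, d10, d11}
⟦left of d9⟧ = {x : ⟨x, d9⟩ ∈ ⟦left of⟧} = {d1, d2, d6, d7, d8, d9, d11, d12}
⟦bead⟧ = {d1, d2, d3, d6, d7, d9, d11, d12}
… ∩ ⟦that hit d4⟧ = {d1, d2, d3, d6, d7, d9, d11, d12} ∩ {d1, d2, d3, d6, d7, d8, d10, d11} = {d1, d2, d3, d6, d7, d11}
… ∩ ⟦left of d9⟧ = {d1, d2, d3, d6, d7, d11} ∩ {d1, d2, d6, d7, d8, d9, d11, d12} = {d1, d2, d6, d7, d11}
… ∩ ⟦shiny⟧ = {d1, d2, d6, d7, d11} ∩ {d2, d3, d5, d7, d10, d12} = {d2, d7}
… ∩ ⟦small⟧ = {d2, d7} ∩ {d1, d2, d3, d4, d5, d7, d9, d10, d12} = {d2, d7}
So ⟦shiny small bead that hit d4 left of d9⟧ = {d2, d7}.

{d2, d7}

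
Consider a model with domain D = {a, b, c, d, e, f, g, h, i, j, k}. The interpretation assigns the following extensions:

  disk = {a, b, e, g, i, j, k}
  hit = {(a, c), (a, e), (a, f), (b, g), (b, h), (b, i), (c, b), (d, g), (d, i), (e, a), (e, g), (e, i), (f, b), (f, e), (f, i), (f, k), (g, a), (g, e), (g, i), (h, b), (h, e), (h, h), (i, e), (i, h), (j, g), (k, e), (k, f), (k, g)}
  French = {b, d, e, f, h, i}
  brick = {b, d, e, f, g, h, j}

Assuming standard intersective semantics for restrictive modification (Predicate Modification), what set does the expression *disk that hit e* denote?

⟦that hit e⟧ = {x : ⟨x, e⟩ ∈ ⟦hit⟧} = {a, f, g, h, i, k}
⟦disk⟧ = {a, b, e, g, i, j, k}
… ∩ ⟦that hit e⟧ = {a, b, e, g, i, j, k} ∩ {a, f, g, h, i, k} = {a, g, i, k}
So ⟦disk that hit e⟧ = {a, g, i, k}.

{a, g, i, k}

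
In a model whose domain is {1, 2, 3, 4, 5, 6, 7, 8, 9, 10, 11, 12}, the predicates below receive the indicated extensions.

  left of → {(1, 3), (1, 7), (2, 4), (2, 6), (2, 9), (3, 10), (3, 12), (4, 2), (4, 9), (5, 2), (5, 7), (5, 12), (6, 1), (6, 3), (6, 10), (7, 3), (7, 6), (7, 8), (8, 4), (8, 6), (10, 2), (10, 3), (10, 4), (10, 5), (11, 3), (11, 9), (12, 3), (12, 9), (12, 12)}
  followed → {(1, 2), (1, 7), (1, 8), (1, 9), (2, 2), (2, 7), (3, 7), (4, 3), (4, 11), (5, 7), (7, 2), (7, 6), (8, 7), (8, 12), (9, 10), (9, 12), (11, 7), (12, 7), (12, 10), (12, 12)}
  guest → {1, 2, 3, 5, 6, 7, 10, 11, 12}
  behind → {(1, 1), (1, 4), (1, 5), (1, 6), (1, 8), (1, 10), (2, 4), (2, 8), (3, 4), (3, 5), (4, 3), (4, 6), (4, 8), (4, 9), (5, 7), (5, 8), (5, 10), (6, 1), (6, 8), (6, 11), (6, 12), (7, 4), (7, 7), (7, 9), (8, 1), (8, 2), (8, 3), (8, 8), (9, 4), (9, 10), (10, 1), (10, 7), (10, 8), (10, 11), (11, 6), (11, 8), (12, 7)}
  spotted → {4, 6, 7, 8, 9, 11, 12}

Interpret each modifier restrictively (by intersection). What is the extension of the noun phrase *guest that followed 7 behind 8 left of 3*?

⟦that followed 7⟧ = {x : ⟨x, 7⟩ ∈ ⟦followed⟧} = {1, 2, 3, 5, 8, 11, 12}
⟦behind 8⟧ = {x : ⟨x, 8⟩ ∈ ⟦behind⟧} = {1, 2, 4, 5, 6, 8, 10, 11}
⟦left of 3⟧ = {x : ⟨x, 3⟩ ∈ ⟦left of⟧} = {1, 6, 7, 10, 11, 12}
⟦guest⟧ = {1, 2, 3, 5, 6, 7, 10, 11, 12}
… ∩ ⟦that followed 7⟧ = {1, 2, 3, 5, 6, 7, 10, 11, 12} ∩ {1, 2, 3, 5, 8, 11, 12} = {1, 2, 3, 5, 11, 12}
… ∩ ⟦behind 8⟧ = {1, 2, 3, 5, 11, 12} ∩ {1, 2, 4, 5, 6, 8, 10, 11} = {1, 2, 5, 11}
… ∩ ⟦left of 3⟧ = {1, 2, 5, 11} ∩ {1, 6, 7, 10, 11, 12} = {1, 11}
So ⟦guest that followed 7 behind 8 left of 3⟧ = {1, 11}.

{1, 11}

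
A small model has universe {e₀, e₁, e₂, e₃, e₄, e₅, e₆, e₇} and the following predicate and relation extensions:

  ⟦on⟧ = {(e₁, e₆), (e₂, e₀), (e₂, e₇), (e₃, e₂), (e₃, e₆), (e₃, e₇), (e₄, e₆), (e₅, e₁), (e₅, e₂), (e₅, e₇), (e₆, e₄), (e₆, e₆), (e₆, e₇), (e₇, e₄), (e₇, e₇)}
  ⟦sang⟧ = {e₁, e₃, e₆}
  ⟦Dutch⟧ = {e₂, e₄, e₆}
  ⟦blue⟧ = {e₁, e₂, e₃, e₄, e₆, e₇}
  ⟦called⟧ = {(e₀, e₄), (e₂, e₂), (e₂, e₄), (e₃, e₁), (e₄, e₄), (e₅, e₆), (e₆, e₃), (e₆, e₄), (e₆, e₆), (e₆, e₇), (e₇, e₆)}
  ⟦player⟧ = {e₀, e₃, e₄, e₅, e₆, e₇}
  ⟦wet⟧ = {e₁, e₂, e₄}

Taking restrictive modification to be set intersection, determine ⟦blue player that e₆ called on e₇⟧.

⟦that e₆ called⟧ = {x : ⟨e₆, x⟩ ∈ ⟦called⟧} = {e₃, e₄, e₆, e₇}
⟦on e₇⟧ = {x : ⟨x, e₇⟩ ∈ ⟦on⟧} = {e₂, e₃, e₅, e₆, e₇}
⟦player⟧ = {e₀, e₃, e₄, e₅, e₆, e₇}
… ∩ ⟦that e₆ called⟧ = {e₀, e₃, e₄, e₅, e₆, e₇} ∩ {e₃, e₄, e₆, e₇} = {e₃, e₄, e₆, e₇}
… ∩ ⟦on e₇⟧ = {e₃, e₄, e₆, e₇} ∩ {e₂, e₃, e₅, e₆, e₇} = {e₃, e₆, e₇}
… ∩ ⟦blue⟧ = {e₃, e₆, e₇} ∩ {e₁, e₂, e₃, e₄, e₆, e₇} = {e₃, e₆, e₇}
So ⟦blue player that e₆ called on e₇⟧ = {e₃, e₆, e₇}.

{e₃, e₆, e₇}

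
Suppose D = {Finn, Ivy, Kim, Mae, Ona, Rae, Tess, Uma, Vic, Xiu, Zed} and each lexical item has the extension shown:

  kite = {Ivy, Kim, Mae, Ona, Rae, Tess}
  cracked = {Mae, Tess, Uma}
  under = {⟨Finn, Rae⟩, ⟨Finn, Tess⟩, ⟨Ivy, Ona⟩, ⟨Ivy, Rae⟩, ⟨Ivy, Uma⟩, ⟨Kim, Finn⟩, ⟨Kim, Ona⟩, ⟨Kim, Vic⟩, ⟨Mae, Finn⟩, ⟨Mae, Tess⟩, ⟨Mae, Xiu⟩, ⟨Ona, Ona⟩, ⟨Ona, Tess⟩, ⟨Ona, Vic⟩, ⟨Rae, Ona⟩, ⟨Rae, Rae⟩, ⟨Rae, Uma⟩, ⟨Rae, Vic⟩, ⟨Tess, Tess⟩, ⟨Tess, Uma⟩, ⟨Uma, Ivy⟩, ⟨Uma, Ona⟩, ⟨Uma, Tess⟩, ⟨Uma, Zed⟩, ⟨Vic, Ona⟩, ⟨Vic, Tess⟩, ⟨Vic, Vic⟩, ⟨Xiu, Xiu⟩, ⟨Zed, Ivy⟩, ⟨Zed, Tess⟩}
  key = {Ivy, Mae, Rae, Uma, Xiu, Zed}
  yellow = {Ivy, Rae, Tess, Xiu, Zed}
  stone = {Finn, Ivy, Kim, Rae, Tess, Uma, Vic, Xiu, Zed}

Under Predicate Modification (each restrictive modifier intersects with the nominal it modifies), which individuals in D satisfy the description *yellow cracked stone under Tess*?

⟦under Tess⟧ = {x : ⟨x, Tess⟩ ∈ ⟦under⟧} = {Finn, Mae, Ona, Tess, Uma, Vic, Zed}
⟦stone⟧ = {Finn, Ivy, Kim, Rae, Tess, Uma, Vic, Xiu, Zed}
… ∩ ⟦under Tess⟧ = {Finn, Ivy, Kim, Rae, Tess, Uma, Vic, Xiu, Zed} ∩ {Finn, Mae, Ona, Tess, Uma, Vic, Zed} = {Finn, Tess, Uma, Vic, Zed}
… ∩ ⟦yellow⟧ = {Finn, Tess, Uma, Vic, Zed} ∩ {Ivy, Rae, Tess, Xiu, Zed} = {Tess, Zed}
… ∩ ⟦cracked⟧ = {Tess, Zed} ∩ {Mae, Tess, Uma} = {Tess}
So ⟦yellow cracked stone under Tess⟧ = {Tess}.

{Tess}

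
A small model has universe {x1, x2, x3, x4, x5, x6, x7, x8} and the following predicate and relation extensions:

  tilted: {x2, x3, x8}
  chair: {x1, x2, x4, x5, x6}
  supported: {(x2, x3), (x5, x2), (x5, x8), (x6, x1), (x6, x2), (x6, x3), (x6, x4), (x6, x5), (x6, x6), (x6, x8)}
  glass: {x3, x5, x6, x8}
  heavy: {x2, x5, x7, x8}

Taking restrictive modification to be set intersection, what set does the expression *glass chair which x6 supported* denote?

⟦which x6 supported⟧ = {x : ⟨x6, x⟩ ∈ ⟦supported⟧} = {x1, x2, x3, x4, x5, x6, x8}
⟦chair⟧ = {x1, x2, x4, x5, x6}
… ∩ ⟦which x6 supported⟧ = {x1, x2, x4, x5, x6} ∩ {x1, x2, x3, x4, x5, x6, x8} = {x1, x2, x4, x5, x6}
… ∩ ⟦glass⟧ = {x1, x2, x4, x5, x6} ∩ {x3, x5, x6, x8} = {x5, x6}
So ⟦glass chair which x6 supported⟧ = {x5, x6}.

{x5, x6}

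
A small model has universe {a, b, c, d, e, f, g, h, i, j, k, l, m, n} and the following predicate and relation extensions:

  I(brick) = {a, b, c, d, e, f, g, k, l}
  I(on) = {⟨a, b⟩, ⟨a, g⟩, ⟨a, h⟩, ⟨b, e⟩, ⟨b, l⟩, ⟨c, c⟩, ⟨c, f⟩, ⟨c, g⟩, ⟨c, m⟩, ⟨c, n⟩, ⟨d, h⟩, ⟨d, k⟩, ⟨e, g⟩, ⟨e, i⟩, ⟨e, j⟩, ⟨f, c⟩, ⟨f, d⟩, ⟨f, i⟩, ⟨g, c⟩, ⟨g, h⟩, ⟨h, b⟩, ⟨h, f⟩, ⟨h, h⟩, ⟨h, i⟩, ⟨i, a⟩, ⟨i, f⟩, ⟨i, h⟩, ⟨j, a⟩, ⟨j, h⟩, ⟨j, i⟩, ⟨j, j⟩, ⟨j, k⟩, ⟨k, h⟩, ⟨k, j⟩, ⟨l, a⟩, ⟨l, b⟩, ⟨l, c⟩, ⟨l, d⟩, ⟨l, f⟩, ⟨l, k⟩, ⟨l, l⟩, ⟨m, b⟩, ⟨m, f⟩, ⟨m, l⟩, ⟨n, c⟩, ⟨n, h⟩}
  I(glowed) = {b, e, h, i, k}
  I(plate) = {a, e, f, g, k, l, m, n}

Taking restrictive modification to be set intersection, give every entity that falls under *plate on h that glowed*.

{k}

⟦on h⟧ = {x : ⟨x, h⟩ ∈ ⟦on⟧} = {a, d, g, h, i, j, k, n}
⟦that glowed⟧ = ⟦glowed⟧ = {b, e, h, i, k}
⟦plate⟧ = {a, e, f, g, k, l, m, n}
… ∩ ⟦on h⟧ = {a, e, f, g, k, l, m, n} ∩ {a, d, g, h, i, j, k, n} = {a, g, k, n}
… ∩ ⟦that glowed⟧ = {a, g, k, n} ∩ {b, e, h, i, k} = {k}
So ⟦plate on h that glowed⟧ = {k}.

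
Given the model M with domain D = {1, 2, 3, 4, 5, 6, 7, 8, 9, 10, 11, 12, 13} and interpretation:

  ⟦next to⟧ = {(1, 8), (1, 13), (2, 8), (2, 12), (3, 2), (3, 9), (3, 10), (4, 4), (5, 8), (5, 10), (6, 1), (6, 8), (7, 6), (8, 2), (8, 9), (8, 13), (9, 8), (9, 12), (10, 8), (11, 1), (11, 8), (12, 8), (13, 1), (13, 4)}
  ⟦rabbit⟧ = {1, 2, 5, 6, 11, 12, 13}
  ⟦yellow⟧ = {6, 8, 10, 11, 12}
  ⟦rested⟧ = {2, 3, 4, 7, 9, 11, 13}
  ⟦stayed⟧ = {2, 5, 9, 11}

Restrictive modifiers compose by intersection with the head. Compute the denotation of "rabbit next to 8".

{1, 2, 5, 6, 11, 12}

⟦next to 8⟧ = {x : ⟨x, 8⟩ ∈ ⟦next to⟧} = {1, 2, 5, 6, 9, 10, 11, 12}
⟦rabbit⟧ = {1, 2, 5, 6, 11, 12, 13}
… ∩ ⟦next to 8⟧ = {1, 2, 5, 6, 11, 12, 13} ∩ {1, 2, 5, 6, 9, 10, 11, 12} = {1, 2, 5, 6, 11, 12}
So ⟦rabbit next to 8⟧ = {1, 2, 5, 6, 11, 12}.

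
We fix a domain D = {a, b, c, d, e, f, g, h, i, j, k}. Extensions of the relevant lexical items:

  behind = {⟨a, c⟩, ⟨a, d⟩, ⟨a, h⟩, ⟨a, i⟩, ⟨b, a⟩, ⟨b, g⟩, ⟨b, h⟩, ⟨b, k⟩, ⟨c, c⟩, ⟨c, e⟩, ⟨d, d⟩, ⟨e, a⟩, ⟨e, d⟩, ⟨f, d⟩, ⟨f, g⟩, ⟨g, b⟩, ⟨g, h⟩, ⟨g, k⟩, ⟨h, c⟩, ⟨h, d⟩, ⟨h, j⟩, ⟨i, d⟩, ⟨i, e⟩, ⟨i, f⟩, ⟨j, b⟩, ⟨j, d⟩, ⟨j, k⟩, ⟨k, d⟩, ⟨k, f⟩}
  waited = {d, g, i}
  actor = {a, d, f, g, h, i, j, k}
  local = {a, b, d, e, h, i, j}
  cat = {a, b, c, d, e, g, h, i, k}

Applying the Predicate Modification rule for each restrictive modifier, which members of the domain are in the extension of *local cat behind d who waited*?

⟦behind d⟧ = {x : ⟨x, d⟩ ∈ ⟦behind⟧} = {a, d, e, f, h, i, j, k}
⟦who waited⟧ = ⟦waited⟧ = {d, g, i}
⟦cat⟧ = {a, b, c, d, e, g, h, i, k}
… ∩ ⟦behind d⟧ = {a, b, c, d, e, g, h, i, k} ∩ {a, d, e, f, h, i, j, k} = {a, d, e, h, i, k}
… ∩ ⟦who waited⟧ = {a, d, e, h, i, k} ∩ {d, g, i} = {d, i}
… ∩ ⟦local⟧ = {d, i} ∩ {a, b, d, e, h, i, j} = {d, i}
So ⟦local cat behind d who waited⟧ = {d, i}.

{d, i}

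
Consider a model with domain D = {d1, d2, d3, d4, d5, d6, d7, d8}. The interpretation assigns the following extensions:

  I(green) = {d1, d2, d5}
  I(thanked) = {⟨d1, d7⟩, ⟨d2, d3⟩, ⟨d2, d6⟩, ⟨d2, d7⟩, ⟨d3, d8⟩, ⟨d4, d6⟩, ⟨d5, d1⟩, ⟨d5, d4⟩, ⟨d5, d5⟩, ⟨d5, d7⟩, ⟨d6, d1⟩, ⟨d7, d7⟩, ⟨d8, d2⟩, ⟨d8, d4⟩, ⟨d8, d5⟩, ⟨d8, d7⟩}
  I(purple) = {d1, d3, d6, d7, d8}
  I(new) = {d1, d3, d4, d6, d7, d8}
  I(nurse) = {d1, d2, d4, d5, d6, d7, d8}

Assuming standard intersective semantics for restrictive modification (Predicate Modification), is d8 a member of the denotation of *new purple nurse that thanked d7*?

⟦that thanked d7⟧ = {x : ⟨x, d7⟩ ∈ ⟦thanked⟧} = {d1, d2, d5, d7, d8}
⟦nurse⟧ = {d1, d2, d4, d5, d6, d7, d8}
… ∩ ⟦that thanked d7⟧ = {d1, d2, d4, d5, d6, d7, d8} ∩ {d1, d2, d5, d7, d8} = {d1, d2, d5, d7, d8}
… ∩ ⟦new⟧ = {d1, d2, d5, d7, d8} ∩ {d1, d3, d4, d6, d7, d8} = {d1, d7, d8}
… ∩ ⟦purple⟧ = {d1, d7, d8} ∩ {d1, d3, d6, d7, d8} = {d1, d7, d8}
⟦new purple nurse that thanked d7⟧ = {d1, d7, d8}; d8 ∈ this set.

yes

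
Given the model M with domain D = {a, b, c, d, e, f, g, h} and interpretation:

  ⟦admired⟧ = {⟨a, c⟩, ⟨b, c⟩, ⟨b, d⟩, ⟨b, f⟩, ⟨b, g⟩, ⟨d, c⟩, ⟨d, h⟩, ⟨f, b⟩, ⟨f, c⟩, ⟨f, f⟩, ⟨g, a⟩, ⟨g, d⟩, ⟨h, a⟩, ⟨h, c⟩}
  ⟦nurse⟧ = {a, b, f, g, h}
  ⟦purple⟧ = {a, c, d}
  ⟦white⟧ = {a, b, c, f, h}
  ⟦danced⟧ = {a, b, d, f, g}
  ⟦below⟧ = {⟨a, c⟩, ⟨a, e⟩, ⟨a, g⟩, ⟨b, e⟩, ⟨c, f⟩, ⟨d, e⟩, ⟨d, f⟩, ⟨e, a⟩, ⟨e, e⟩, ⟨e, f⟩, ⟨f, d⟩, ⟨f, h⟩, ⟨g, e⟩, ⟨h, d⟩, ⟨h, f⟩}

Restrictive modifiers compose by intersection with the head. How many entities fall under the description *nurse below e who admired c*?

⟦below e⟧ = {x : ⟨x, e⟩ ∈ ⟦below⟧} = {a, b, d, e, g}
⟦who admired c⟧ = {x : ⟨x, c⟩ ∈ ⟦admired⟧} = {a, b, d, f, h}
⟦nurse⟧ = {a, b, f, g, h}
… ∩ ⟦below e⟧ = {a, b, f, g, h} ∩ {a, b, d, e, g} = {a, b, g}
… ∩ ⟦who admired c⟧ = {a, b, g} ∩ {a, b, d, f, h} = {a, b}
⟦nurse below e who admired c⟧ = {a, b}, so the cardinality is 2.

2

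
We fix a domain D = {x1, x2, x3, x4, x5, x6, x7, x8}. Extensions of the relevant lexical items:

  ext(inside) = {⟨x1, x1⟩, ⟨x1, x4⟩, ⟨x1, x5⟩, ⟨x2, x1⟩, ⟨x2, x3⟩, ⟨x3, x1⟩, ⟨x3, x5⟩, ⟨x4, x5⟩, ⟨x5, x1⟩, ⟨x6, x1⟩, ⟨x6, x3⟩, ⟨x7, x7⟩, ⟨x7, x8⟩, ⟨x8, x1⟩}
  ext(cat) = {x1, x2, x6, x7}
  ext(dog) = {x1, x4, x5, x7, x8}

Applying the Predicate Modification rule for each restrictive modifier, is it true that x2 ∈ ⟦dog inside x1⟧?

no

⟦inside x1⟧ = {x : ⟨x, x1⟩ ∈ ⟦inside⟧} = {x1, x2, x3, x5, x6, x8}
⟦dog⟧ = {x1, x4, x5, x7, x8}
… ∩ ⟦inside x1⟧ = {x1, x4, x5, x7, x8} ∩ {x1, x2, x3, x5, x6, x8} = {x1, x5, x8}
⟦dog inside x1⟧ = {x1, x5, x8}; x2 ∉ this set.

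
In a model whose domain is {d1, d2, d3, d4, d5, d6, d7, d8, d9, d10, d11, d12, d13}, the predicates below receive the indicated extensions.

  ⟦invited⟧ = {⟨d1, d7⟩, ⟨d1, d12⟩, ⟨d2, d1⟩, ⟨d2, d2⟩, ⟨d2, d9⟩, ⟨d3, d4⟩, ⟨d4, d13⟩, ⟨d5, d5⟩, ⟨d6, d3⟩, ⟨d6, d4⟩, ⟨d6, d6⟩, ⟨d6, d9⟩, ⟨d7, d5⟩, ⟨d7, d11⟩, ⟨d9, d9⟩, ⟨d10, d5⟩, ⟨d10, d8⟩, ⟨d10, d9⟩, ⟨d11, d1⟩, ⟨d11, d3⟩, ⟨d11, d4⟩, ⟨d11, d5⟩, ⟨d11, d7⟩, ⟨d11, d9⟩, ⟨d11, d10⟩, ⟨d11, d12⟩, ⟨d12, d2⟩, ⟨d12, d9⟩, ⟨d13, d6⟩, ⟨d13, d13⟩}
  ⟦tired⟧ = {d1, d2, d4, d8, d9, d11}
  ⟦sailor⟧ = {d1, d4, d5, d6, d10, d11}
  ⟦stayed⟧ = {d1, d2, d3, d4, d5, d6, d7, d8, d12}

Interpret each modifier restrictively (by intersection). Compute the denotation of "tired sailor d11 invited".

{d1, d4}

⟦d11 invited⟧ = {x : ⟨d11, x⟩ ∈ ⟦invited⟧} = {d1, d3, d4, d5, d7, d9, d10, d12}
⟦sailor⟧ = {d1, d4, d5, d6, d10, d11}
… ∩ ⟦d11 invited⟧ = {d1, d4, d5, d6, d10, d11} ∩ {d1, d3, d4, d5, d7, d9, d10, d12} = {d1, d4, d5, d10}
… ∩ ⟦tired⟧ = {d1, d4, d5, d10} ∩ {d1, d2, d4, d8, d9, d11} = {d1, d4}
So ⟦tired sailor d11 invited⟧ = {d1, d4}.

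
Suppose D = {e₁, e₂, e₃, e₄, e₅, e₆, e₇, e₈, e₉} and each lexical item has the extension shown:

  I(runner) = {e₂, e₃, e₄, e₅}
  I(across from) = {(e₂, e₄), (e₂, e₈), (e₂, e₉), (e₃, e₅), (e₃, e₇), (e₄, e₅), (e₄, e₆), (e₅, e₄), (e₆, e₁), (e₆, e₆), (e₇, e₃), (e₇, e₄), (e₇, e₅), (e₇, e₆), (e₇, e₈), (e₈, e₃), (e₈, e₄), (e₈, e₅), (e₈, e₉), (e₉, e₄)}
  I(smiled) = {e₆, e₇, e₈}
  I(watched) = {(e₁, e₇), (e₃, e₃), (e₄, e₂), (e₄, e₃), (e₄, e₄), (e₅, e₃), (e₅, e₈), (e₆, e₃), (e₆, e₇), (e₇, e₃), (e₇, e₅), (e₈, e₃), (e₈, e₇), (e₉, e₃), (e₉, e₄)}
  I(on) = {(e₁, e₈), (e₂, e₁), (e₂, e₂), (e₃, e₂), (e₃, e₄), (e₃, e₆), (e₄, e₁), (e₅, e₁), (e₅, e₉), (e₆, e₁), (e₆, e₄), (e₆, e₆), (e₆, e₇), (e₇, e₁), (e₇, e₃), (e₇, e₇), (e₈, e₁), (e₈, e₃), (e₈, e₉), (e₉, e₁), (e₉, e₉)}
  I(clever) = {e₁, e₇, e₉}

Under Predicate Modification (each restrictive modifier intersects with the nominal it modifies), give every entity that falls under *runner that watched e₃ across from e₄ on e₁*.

{e₅}

⟦that watched e₃⟧ = {x : ⟨x, e₃⟩ ∈ ⟦watched⟧} = {e₃, e₄, e₅, e₆, e₇, e₈, e₉}
⟦across from e₄⟧ = {x : ⟨x, e₄⟩ ∈ ⟦across from⟧} = {e₂, e₅, e₇, e₈, e₉}
⟦on e₁⟧ = {x : ⟨x, e₁⟩ ∈ ⟦on⟧} = {e₂, e₄, e₅, e₆, e₇, e₈, e₉}
⟦runner⟧ = {e₂, e₃, e₄, e₅}
… ∩ ⟦that watched e₃⟧ = {e₂, e₃, e₄, e₅} ∩ {e₃, e₄, e₅, e₆, e₇, e₈, e₉} = {e₃, e₄, e₅}
… ∩ ⟦across from e₄⟧ = {e₃, e₄, e₅} ∩ {e₂, e₅, e₇, e₈, e₉} = {e₅}
… ∩ ⟦on e₁⟧ = {e₅} ∩ {e₂, e₄, e₅, e₆, e₇, e₈, e₉} = {e₅}
So ⟦runner that watched e₃ across from e₄ on e₁⟧ = {e₅}.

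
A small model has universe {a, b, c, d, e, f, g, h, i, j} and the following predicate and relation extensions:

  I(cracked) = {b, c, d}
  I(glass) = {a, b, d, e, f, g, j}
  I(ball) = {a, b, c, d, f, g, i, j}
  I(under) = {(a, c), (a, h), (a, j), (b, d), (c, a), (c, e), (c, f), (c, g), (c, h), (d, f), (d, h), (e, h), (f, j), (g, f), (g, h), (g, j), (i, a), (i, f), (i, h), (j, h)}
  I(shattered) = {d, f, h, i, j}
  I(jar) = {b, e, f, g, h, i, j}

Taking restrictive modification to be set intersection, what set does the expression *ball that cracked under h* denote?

{c, d}

⟦that cracked⟧ = ⟦cracked⟧ = {b, c, d}
⟦under h⟧ = {x : ⟨x, h⟩ ∈ ⟦under⟧} = {a, c, d, e, g, i, j}
⟦ball⟧ = {a, b, c, d, f, g, i, j}
… ∩ ⟦that cracked⟧ = {a, b, c, d, f, g, i, j} ∩ {b, c, d} = {b, c, d}
… ∩ ⟦under h⟧ = {b, c, d} ∩ {a, c, d, e, g, i, j} = {c, d}
So ⟦ball that cracked under h⟧ = {c, d}.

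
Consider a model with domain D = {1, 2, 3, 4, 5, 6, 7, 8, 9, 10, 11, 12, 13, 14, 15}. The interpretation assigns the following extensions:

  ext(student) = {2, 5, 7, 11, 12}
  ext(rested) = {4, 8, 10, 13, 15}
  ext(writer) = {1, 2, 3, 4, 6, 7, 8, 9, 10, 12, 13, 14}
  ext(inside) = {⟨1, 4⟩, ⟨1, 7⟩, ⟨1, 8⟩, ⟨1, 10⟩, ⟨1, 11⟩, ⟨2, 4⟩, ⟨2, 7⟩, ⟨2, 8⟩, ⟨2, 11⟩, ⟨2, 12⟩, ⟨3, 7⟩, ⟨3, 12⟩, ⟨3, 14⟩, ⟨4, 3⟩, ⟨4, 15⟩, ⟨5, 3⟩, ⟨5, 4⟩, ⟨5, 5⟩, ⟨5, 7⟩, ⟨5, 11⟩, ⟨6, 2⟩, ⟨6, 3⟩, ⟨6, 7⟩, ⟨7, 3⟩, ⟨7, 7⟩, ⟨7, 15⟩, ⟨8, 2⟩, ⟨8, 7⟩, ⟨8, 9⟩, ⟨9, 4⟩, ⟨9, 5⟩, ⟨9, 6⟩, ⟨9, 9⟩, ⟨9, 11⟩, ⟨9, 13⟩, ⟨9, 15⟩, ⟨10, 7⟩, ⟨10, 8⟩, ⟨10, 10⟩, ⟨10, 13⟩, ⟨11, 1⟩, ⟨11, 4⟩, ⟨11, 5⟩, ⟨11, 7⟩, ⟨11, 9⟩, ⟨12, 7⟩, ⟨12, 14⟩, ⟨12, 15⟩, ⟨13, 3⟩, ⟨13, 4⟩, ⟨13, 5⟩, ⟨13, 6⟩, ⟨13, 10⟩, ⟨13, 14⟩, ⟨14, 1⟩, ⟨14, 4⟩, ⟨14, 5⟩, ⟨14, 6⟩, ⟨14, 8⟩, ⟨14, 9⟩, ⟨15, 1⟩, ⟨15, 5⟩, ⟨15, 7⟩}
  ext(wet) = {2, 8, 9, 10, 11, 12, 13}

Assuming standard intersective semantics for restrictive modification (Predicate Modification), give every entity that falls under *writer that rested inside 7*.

{8, 10}

⟦that rested⟧ = ⟦rested⟧ = {4, 8, 10, 13, 15}
⟦inside 7⟧ = {x : ⟨x, 7⟩ ∈ ⟦inside⟧} = {1, 2, 3, 5, 6, 7, 8, 10, 11, 12, 15}
⟦writer⟧ = {1, 2, 3, 4, 6, 7, 8, 9, 10, 12, 13, 14}
… ∩ ⟦that rested⟧ = {1, 2, 3, 4, 6, 7, 8, 9, 10, 12, 13, 14} ∩ {4, 8, 10, 13, 15} = {4, 8, 10, 13}
… ∩ ⟦inside 7⟧ = {4, 8, 10, 13} ∩ {1, 2, 3, 5, 6, 7, 8, 10, 11, 12, 15} = {8, 10}
So ⟦writer that rested inside 7⟧ = {8, 10}.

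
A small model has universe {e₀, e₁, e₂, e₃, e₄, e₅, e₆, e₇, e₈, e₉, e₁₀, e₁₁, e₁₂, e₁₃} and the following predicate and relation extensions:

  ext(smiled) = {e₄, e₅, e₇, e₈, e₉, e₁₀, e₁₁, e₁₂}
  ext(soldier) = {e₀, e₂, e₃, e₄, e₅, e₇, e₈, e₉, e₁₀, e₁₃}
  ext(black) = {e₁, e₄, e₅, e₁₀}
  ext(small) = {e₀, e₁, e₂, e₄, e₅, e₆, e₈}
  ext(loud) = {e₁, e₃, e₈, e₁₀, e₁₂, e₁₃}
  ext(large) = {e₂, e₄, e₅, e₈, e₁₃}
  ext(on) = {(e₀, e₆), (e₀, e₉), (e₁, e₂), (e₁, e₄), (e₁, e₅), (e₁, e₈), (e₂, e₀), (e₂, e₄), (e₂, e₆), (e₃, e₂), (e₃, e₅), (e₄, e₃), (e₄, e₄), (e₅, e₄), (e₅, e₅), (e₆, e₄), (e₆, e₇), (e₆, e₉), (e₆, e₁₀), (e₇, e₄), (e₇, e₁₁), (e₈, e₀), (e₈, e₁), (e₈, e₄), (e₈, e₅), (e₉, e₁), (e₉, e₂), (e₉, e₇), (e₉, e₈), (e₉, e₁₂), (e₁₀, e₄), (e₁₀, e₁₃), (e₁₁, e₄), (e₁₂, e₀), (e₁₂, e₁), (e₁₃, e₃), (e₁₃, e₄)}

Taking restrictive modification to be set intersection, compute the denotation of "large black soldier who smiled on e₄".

⟦who smiled⟧ = ⟦smiled⟧ = {e₄, e₅, e₇, e₈, e₉, e₁₀, e₁₁, e₁₂}
⟦on e₄⟧ = {x : ⟨x, e₄⟩ ∈ ⟦on⟧} = {e₁, e₂, e₄, e₅, e₆, e₇, e₈, e₁₀, e₁₁, e₁₃}
⟦soldier⟧ = {e₀, e₂, e₃, e₄, e₅, e₇, e₈, e₉, e₁₀, e₁₃}
… ∩ ⟦who smiled⟧ = {e₀, e₂, e₃, e₄, e₅, e₇, e₈, e₉, e₁₀, e₁₃} ∩ {e₄, e₅, e₇, e₈, e₉, e₁₀, e₁₁, e₁₂} = {e₄, e₅, e₇, e₈, e₉, e₁₀}
… ∩ ⟦on e₄⟧ = {e₄, e₅, e₇, e₈, e₉, e₁₀} ∩ {e₁, e₂, e₄, e₅, e₆, e₇, e₈, e₁₀, e₁₁, e₁₃} = {e₄, e₅, e₇, e₈, e₁₀}
… ∩ ⟦large⟧ = {e₄, e₅, e₇, e₈, e₁₀} ∩ {e₂, e₄, e₅, e₈, e₁₃} = {e₄, e₅, e₈}
… ∩ ⟦black⟧ = {e₄, e₅, e₈} ∩ {e₁, e₄, e₅, e₁₀} = {e₄, e₅}
So ⟦large black soldier who smiled on e₄⟧ = {e₄, e₅}.

{e₄, e₅}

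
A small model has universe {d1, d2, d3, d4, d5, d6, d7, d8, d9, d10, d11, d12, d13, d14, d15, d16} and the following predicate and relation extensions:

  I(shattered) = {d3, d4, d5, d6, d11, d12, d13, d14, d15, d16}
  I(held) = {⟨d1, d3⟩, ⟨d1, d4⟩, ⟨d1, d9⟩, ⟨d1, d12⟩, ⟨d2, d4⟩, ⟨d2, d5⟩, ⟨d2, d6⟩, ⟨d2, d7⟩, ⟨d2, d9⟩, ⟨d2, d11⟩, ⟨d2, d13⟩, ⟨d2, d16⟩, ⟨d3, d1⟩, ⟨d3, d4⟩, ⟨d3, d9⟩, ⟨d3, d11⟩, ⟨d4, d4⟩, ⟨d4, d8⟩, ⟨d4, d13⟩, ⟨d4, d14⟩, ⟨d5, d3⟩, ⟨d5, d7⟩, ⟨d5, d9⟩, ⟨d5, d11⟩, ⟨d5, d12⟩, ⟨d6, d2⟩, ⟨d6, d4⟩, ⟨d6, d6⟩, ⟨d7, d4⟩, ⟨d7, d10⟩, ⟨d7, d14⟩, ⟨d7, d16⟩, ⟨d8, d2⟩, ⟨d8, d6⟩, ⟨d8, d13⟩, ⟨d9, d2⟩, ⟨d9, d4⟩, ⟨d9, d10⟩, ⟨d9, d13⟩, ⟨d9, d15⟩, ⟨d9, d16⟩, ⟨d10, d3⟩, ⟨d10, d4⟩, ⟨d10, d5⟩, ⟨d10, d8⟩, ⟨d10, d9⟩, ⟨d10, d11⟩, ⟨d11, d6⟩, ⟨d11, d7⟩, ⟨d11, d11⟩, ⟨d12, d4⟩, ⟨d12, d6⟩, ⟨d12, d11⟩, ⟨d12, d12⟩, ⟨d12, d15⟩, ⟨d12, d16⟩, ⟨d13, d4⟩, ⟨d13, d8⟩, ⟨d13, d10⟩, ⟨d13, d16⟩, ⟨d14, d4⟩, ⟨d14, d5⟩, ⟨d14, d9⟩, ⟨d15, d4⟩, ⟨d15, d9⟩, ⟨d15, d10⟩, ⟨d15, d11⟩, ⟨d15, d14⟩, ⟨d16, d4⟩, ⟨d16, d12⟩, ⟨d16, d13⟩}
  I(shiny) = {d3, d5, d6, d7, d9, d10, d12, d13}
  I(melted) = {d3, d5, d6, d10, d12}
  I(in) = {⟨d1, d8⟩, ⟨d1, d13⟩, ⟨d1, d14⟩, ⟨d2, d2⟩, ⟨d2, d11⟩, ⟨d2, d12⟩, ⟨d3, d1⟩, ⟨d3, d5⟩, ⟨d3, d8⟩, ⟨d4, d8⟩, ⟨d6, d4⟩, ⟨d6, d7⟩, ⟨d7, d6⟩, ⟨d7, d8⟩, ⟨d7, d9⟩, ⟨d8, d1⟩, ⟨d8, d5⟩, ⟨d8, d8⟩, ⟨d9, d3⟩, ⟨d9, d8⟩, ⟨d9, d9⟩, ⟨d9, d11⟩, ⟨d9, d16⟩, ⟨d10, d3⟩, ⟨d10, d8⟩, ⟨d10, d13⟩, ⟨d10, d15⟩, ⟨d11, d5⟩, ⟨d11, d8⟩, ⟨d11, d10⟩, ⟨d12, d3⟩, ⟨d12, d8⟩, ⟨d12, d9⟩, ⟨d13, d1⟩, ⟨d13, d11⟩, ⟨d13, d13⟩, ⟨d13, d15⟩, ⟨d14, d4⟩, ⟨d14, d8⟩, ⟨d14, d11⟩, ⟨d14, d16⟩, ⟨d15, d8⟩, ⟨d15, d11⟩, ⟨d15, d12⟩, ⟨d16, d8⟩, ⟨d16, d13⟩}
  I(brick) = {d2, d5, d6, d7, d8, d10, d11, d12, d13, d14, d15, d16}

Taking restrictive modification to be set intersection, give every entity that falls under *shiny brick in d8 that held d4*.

⟦in d8⟧ = {x : ⟨x, d8⟩ ∈ ⟦in⟧} = {d1, d3, d4, d7, d8, d9, d10, d11, d12, d14, d15, d16}
⟦that held d4⟧ = {x : ⟨x, d4⟩ ∈ ⟦held⟧} = {d1, d2, d3, d4, d6, d7, d9, d10, d12, d13, d14, d15, d16}
⟦brick⟧ = {d2, d5, d6, d7, d8, d10, d11, d12, d13, d14, d15, d16}
… ∩ ⟦in d8⟧ = {d2, d5, d6, d7, d8, d10, d11, d12, d13, d14, d15, d16} ∩ {d1, d3, d4, d7, d8, d9, d10, d11, d12, d14, d15, d16} = {d7, d8, d10, d11, d12, d14, d15, d16}
… ∩ ⟦that held d4⟧ = {d7, d8, d10, d11, d12, d14, d15, d16} ∩ {d1, d2, d3, d4, d6, d7, d9, d10, d12, d13, d14, d15, d16} = {d7, d10, d12, d14, d15, d16}
… ∩ ⟦shiny⟧ = {d7, d10, d12, d14, d15, d16} ∩ {d3, d5, d6, d7, d9, d10, d12, d13} = {d7, d10, d12}
So ⟦shiny brick in d8 that held d4⟧ = {d7, d10, d12}.

{d7, d10, d12}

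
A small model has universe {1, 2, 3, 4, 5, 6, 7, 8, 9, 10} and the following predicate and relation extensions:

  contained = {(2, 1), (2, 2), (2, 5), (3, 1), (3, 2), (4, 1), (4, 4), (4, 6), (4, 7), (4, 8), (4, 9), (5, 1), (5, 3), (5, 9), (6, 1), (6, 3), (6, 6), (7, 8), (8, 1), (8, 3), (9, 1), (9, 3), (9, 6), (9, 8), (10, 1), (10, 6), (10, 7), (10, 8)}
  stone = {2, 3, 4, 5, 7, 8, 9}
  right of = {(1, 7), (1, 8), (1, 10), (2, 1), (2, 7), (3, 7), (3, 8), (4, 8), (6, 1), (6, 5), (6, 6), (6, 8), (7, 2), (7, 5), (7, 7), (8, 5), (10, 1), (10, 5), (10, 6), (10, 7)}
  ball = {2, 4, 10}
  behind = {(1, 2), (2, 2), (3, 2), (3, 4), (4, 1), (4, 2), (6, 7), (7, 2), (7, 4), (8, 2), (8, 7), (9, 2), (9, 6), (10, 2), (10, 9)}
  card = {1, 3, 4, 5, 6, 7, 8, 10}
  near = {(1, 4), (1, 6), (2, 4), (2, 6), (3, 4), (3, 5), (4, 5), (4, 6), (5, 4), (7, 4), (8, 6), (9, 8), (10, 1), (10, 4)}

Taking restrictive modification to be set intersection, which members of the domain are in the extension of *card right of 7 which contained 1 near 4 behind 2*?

{3, 10}

⟦right of 7⟧ = {x : ⟨x, 7⟩ ∈ ⟦right of⟧} = {1, 2, 3, 7, 10}
⟦which contained 1⟧ = {x : ⟨x, 1⟩ ∈ ⟦contained⟧} = {2, 3, 4, 5, 6, 8, 9, 10}
⟦near 4⟧ = {x : ⟨x, 4⟩ ∈ ⟦near⟧} = {1, 2, 3, 5, 7, 10}
⟦behind 2⟧ = {x : ⟨x, 2⟩ ∈ ⟦behind⟧} = {1, 2, 3, 4, 7, 8, 9, 10}
⟦card⟧ = {1, 3, 4, 5, 6, 7, 8, 10}
… ∩ ⟦right of 7⟧ = {1, 3, 4, 5, 6, 7, 8, 10} ∩ {1, 2, 3, 7, 10} = {1, 3, 7, 10}
… ∩ ⟦which contained 1⟧ = {1, 3, 7, 10} ∩ {2, 3, 4, 5, 6, 8, 9, 10} = {3, 10}
… ∩ ⟦near 4⟧ = {3, 10} ∩ {1, 2, 3, 5, 7, 10} = {3, 10}
… ∩ ⟦behind 2⟧ = {3, 10} ∩ {1, 2, 3, 4, 7, 8, 9, 10} = {3, 10}
So ⟦card right of 7 which contained 1 near 4 behind 2⟧ = {3, 10}.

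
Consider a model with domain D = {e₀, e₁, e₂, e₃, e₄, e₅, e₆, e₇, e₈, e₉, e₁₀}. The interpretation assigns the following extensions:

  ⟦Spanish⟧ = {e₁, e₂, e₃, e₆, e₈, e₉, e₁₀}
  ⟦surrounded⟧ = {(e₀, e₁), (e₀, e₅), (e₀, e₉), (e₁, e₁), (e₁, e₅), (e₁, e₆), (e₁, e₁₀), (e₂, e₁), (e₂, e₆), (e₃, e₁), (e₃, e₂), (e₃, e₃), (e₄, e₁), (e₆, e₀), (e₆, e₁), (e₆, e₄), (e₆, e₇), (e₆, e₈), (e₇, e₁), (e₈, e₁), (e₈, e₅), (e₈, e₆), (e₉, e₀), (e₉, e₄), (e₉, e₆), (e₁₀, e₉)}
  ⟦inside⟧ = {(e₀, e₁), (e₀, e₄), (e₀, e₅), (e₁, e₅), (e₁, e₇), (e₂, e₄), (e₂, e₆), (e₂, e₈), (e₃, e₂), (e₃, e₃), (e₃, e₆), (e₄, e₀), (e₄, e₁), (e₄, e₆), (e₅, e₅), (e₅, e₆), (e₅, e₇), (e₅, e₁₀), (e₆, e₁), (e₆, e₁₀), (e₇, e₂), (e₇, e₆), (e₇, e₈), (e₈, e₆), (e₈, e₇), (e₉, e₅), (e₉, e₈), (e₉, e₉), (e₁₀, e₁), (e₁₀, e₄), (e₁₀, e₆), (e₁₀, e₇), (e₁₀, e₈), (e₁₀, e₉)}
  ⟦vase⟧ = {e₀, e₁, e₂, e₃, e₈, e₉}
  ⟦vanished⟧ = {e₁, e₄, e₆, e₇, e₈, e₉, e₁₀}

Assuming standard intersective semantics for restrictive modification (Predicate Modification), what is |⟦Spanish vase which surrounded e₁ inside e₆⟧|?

3

⟦which surrounded e₁⟧ = {x : ⟨x, e₁⟩ ∈ ⟦surrounded⟧} = {e₀, e₁, e₂, e₃, e₄, e₆, e₇, e₈}
⟦inside e₆⟧ = {x : ⟨x, e₆⟩ ∈ ⟦inside⟧} = {e₂, e₃, e₄, e₅, e₇, e₈, e₁₀}
⟦vase⟧ = {e₀, e₁, e₂, e₃, e₈, e₉}
… ∩ ⟦which surrounded e₁⟧ = {e₀, e₁, e₂, e₃, e₈, e₉} ∩ {e₀, e₁, e₂, e₃, e₄, e₆, e₇, e₈} = {e₀, e₁, e₂, e₃, e₈}
… ∩ ⟦inside e₆⟧ = {e₀, e₁, e₂, e₃, e₈} ∩ {e₂, e₃, e₄, e₅, e₇, e₈, e₁₀} = {e₂, e₃, e₈}
… ∩ ⟦Spanish⟧ = {e₂, e₃, e₈} ∩ {e₁, e₂, e₃, e₆, e₈, e₉, e₁₀} = {e₂, e₃, e₈}
⟦Spanish vase which surrounded e₁ inside e₆⟧ = {e₂, e₃, e₈}, so the cardinality is 3.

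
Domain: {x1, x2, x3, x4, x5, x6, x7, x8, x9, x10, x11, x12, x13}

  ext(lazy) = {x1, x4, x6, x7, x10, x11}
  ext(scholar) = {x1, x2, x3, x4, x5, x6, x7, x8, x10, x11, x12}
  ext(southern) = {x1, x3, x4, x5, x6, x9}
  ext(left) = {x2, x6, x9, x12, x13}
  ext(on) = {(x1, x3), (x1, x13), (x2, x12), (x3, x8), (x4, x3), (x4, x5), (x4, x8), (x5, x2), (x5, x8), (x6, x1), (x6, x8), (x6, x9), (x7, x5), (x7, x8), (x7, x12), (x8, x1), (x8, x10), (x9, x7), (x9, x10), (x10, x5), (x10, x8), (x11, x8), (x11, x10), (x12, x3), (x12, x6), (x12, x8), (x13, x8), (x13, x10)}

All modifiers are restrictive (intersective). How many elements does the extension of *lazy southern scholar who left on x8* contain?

1

⟦who left⟧ = ⟦left⟧ = {x2, x6, x9, x12, x13}
⟦on x8⟧ = {x : ⟨x, x8⟩ ∈ ⟦on⟧} = {x3, x4, x5, x6, x7, x10, x11, x12, x13}
⟦scholar⟧ = {x1, x2, x3, x4, x5, x6, x7, x8, x10, x11, x12}
… ∩ ⟦who left⟧ = {x1, x2, x3, x4, x5, x6, x7, x8, x10, x11, x12} ∩ {x2, x6, x9, x12, x13} = {x2, x6, x12}
… ∩ ⟦on x8⟧ = {x2, x6, x12} ∩ {x3, x4, x5, x6, x7, x10, x11, x12, x13} = {x6, x12}
… ∩ ⟦lazy⟧ = {x6, x12} ∩ {x1, x4, x6, x7, x10, x11} = {x6}
… ∩ ⟦southern⟧ = {x6} ∩ {x1, x3, x4, x5, x6, x9} = {x6}
⟦lazy southern scholar who left on x8⟧ = {x6}, so the cardinality is 1.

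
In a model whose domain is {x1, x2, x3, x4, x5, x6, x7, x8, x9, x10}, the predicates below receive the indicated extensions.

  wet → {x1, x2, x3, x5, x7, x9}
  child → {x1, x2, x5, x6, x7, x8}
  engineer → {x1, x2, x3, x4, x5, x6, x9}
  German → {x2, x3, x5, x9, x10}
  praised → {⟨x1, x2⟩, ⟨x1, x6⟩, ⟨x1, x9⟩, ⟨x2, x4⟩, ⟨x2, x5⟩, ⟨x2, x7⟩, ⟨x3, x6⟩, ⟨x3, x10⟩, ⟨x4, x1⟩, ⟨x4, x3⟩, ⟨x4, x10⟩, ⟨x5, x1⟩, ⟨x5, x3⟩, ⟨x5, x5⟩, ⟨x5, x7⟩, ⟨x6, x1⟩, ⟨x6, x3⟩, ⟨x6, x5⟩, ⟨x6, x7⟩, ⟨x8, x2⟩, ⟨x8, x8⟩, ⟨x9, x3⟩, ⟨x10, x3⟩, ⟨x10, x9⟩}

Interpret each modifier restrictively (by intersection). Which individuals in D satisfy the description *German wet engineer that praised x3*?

⟦that praised x3⟧ = {x : ⟨x, x3⟩ ∈ ⟦praised⟧} = {x4, x5, x6, x9, x10}
⟦engineer⟧ = {x1, x2, x3, x4, x5, x6, x9}
… ∩ ⟦that praised x3⟧ = {x1, x2, x3, x4, x5, x6, x9} ∩ {x4, x5, x6, x9, x10} = {x4, x5, x6, x9}
… ∩ ⟦German⟧ = {x4, x5, x6, x9} ∩ {x2, x3, x5, x9, x10} = {x5, x9}
… ∩ ⟦wet⟧ = {x5, x9} ∩ {x1, x2, x3, x5, x7, x9} = {x5, x9}
So ⟦German wet engineer that praised x3⟧ = {x5, x9}.

{x5, x9}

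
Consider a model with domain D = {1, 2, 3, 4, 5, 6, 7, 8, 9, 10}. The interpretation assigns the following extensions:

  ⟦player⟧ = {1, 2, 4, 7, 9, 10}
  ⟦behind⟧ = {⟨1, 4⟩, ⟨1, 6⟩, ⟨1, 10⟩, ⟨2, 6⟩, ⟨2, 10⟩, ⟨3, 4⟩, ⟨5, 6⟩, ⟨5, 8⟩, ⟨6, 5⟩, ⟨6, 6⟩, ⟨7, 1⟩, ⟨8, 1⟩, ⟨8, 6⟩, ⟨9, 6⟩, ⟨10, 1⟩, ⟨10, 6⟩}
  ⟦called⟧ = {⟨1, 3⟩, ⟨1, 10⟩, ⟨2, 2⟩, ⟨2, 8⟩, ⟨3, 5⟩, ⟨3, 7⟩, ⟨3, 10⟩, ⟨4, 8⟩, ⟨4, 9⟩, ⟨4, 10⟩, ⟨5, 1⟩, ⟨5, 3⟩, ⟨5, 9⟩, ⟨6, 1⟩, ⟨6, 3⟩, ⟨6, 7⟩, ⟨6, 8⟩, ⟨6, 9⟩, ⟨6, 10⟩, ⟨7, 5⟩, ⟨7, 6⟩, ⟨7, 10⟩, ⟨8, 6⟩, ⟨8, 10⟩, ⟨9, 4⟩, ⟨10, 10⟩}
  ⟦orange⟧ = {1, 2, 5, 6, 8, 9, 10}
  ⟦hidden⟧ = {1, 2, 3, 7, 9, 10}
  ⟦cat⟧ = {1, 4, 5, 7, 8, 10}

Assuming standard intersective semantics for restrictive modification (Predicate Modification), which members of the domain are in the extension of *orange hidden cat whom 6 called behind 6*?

⟦whom 6 called⟧ = {x : ⟨6, x⟩ ∈ ⟦called⟧} = {1, 3, 7, 8, 9, 10}
⟦behind 6⟧ = {x : ⟨x, 6⟩ ∈ ⟦behind⟧} = {1, 2, 5, 6, 8, 9, 10}
⟦cat⟧ = {1, 4, 5, 7, 8, 10}
… ∩ ⟦whom 6 called⟧ = {1, 4, 5, 7, 8, 10} ∩ {1, 3, 7, 8, 9, 10} = {1, 7, 8, 10}
… ∩ ⟦behind 6⟧ = {1, 7, 8, 10} ∩ {1, 2, 5, 6, 8, 9, 10} = {1, 8, 10}
… ∩ ⟦orange⟧ = {1, 8, 10} ∩ {1, 2, 5, 6, 8, 9, 10} = {1, 8, 10}
… ∩ ⟦hidden⟧ = {1, 8, 10} ∩ {1, 2, 3, 7, 9, 10} = {1, 10}
So ⟦orange hidden cat whom 6 called behind 6⟧ = {1, 10}.

{1, 10}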